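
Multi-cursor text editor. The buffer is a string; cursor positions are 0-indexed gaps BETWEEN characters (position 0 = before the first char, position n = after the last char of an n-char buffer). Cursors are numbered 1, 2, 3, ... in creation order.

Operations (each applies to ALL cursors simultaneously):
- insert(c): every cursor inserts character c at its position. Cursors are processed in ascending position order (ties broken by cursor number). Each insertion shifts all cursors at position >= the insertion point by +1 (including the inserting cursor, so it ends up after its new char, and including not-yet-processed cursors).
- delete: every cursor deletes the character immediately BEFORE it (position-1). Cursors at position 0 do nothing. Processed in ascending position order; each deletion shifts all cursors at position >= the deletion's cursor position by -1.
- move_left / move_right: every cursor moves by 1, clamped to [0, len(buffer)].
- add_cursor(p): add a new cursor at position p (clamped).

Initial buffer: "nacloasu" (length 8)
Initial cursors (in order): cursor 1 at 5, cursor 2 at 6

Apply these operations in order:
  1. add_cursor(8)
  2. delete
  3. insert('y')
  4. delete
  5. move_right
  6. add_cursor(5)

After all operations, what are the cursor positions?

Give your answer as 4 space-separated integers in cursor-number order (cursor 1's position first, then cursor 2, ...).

After op 1 (add_cursor(8)): buffer="nacloasu" (len 8), cursors c1@5 c2@6 c3@8, authorship ........
After op 2 (delete): buffer="nacls" (len 5), cursors c1@4 c2@4 c3@5, authorship .....
After op 3 (insert('y')): buffer="naclyysy" (len 8), cursors c1@6 c2@6 c3@8, authorship ....12.3
After op 4 (delete): buffer="nacls" (len 5), cursors c1@4 c2@4 c3@5, authorship .....
After op 5 (move_right): buffer="nacls" (len 5), cursors c1@5 c2@5 c3@5, authorship .....
After op 6 (add_cursor(5)): buffer="nacls" (len 5), cursors c1@5 c2@5 c3@5 c4@5, authorship .....

Answer: 5 5 5 5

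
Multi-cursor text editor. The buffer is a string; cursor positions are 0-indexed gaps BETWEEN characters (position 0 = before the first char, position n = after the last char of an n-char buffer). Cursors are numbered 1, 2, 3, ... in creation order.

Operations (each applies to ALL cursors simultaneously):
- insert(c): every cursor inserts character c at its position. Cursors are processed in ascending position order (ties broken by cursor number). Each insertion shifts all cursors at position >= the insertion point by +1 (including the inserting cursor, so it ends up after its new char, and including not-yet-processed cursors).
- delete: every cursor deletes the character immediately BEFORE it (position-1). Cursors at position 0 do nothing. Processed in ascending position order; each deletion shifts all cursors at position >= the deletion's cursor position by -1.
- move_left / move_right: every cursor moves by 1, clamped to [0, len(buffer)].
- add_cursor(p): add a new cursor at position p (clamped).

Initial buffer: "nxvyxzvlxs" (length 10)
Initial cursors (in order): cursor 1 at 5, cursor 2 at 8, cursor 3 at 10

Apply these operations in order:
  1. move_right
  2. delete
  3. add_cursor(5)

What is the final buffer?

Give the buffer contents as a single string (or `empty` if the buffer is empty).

Answer: nxvyxvl

Derivation:
After op 1 (move_right): buffer="nxvyxzvlxs" (len 10), cursors c1@6 c2@9 c3@10, authorship ..........
After op 2 (delete): buffer="nxvyxvl" (len 7), cursors c1@5 c2@7 c3@7, authorship .......
After op 3 (add_cursor(5)): buffer="nxvyxvl" (len 7), cursors c1@5 c4@5 c2@7 c3@7, authorship .......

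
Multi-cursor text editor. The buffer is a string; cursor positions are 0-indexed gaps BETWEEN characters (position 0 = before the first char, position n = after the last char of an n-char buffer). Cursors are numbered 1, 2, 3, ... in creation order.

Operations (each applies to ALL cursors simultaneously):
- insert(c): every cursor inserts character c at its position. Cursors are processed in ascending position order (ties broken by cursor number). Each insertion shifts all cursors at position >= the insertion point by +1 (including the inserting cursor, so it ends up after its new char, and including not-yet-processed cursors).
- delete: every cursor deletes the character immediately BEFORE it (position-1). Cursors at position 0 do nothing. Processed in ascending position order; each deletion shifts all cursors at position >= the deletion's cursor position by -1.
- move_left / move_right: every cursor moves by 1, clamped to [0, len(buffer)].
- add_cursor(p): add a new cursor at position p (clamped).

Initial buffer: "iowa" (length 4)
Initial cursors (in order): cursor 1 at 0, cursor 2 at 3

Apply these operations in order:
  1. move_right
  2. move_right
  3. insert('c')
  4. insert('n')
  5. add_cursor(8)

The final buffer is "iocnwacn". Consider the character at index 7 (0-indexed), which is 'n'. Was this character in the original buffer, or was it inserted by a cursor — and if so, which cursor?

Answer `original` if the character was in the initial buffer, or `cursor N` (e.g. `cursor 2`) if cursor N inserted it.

After op 1 (move_right): buffer="iowa" (len 4), cursors c1@1 c2@4, authorship ....
After op 2 (move_right): buffer="iowa" (len 4), cursors c1@2 c2@4, authorship ....
After op 3 (insert('c')): buffer="iocwac" (len 6), cursors c1@3 c2@6, authorship ..1..2
After op 4 (insert('n')): buffer="iocnwacn" (len 8), cursors c1@4 c2@8, authorship ..11..22
After op 5 (add_cursor(8)): buffer="iocnwacn" (len 8), cursors c1@4 c2@8 c3@8, authorship ..11..22
Authorship (.=original, N=cursor N): . . 1 1 . . 2 2
Index 7: author = 2

Answer: cursor 2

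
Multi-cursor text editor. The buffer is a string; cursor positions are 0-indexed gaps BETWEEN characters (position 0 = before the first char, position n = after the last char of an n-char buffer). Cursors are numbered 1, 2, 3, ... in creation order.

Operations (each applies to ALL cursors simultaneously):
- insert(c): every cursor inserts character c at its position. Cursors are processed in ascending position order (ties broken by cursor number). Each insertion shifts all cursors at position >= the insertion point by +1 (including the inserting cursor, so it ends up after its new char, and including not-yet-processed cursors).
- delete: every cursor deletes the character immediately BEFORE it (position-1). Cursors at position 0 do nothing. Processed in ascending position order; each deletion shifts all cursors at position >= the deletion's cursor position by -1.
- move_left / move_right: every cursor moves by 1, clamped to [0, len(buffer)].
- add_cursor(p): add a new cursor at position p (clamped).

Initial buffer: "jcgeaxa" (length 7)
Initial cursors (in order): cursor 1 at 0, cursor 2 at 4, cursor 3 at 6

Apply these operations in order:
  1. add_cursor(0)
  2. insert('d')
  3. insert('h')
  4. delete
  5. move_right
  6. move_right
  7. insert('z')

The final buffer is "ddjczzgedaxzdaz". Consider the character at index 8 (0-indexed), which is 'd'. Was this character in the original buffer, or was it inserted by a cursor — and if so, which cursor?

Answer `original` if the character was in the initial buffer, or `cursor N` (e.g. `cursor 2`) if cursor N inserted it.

Answer: cursor 2

Derivation:
After op 1 (add_cursor(0)): buffer="jcgeaxa" (len 7), cursors c1@0 c4@0 c2@4 c3@6, authorship .......
After op 2 (insert('d')): buffer="ddjcgedaxda" (len 11), cursors c1@2 c4@2 c2@7 c3@10, authorship 14....2..3.
After op 3 (insert('h')): buffer="ddhhjcgedhaxdha" (len 15), cursors c1@4 c4@4 c2@10 c3@14, authorship 1414....22..33.
After op 4 (delete): buffer="ddjcgedaxda" (len 11), cursors c1@2 c4@2 c2@7 c3@10, authorship 14....2..3.
After op 5 (move_right): buffer="ddjcgedaxda" (len 11), cursors c1@3 c4@3 c2@8 c3@11, authorship 14....2..3.
After op 6 (move_right): buffer="ddjcgedaxda" (len 11), cursors c1@4 c4@4 c2@9 c3@11, authorship 14....2..3.
After op 7 (insert('z')): buffer="ddjczzgedaxzdaz" (len 15), cursors c1@6 c4@6 c2@12 c3@15, authorship 14..14..2..23.3
Authorship (.=original, N=cursor N): 1 4 . . 1 4 . . 2 . . 2 3 . 3
Index 8: author = 2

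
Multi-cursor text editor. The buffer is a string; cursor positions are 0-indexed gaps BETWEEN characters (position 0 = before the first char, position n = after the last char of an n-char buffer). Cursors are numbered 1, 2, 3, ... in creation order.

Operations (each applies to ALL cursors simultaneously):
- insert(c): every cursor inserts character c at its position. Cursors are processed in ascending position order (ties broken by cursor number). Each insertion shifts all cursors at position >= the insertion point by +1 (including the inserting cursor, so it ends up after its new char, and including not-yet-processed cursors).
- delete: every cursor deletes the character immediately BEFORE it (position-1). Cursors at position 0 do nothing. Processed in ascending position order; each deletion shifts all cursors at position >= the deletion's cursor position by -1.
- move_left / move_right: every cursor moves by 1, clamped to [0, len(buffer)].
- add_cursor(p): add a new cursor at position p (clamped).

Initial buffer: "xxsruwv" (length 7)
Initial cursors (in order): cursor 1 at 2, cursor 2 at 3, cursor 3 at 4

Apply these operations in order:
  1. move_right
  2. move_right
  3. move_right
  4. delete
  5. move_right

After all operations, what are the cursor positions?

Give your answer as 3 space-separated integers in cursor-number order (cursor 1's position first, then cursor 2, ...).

After op 1 (move_right): buffer="xxsruwv" (len 7), cursors c1@3 c2@4 c3@5, authorship .......
After op 2 (move_right): buffer="xxsruwv" (len 7), cursors c1@4 c2@5 c3@6, authorship .......
After op 3 (move_right): buffer="xxsruwv" (len 7), cursors c1@5 c2@6 c3@7, authorship .......
After op 4 (delete): buffer="xxsr" (len 4), cursors c1@4 c2@4 c3@4, authorship ....
After op 5 (move_right): buffer="xxsr" (len 4), cursors c1@4 c2@4 c3@4, authorship ....

Answer: 4 4 4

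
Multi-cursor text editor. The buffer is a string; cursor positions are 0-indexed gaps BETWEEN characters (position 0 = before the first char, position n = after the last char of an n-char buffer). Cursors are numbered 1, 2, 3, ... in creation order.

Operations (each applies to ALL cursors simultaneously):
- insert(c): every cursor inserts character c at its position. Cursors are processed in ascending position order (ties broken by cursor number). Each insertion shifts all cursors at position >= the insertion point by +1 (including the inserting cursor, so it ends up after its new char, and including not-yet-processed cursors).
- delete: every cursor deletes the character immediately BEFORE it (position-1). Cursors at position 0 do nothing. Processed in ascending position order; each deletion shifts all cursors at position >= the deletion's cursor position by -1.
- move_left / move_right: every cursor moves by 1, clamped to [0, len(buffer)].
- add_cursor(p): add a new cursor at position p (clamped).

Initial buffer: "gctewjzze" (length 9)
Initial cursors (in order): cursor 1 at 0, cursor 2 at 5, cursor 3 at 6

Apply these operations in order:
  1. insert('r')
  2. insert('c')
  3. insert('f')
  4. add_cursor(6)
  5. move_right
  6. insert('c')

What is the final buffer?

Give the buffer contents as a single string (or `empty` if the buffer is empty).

Answer: rcfgcctecwrcfjcrcfzcze

Derivation:
After op 1 (insert('r')): buffer="rgctewrjrzze" (len 12), cursors c1@1 c2@7 c3@9, authorship 1.....2.3...
After op 2 (insert('c')): buffer="rcgctewrcjrczze" (len 15), cursors c1@2 c2@9 c3@12, authorship 11.....22.33...
After op 3 (insert('f')): buffer="rcfgctewrcfjrcfzze" (len 18), cursors c1@3 c2@11 c3@15, authorship 111.....222.333...
After op 4 (add_cursor(6)): buffer="rcfgctewrcfjrcfzze" (len 18), cursors c1@3 c4@6 c2@11 c3@15, authorship 111.....222.333...
After op 5 (move_right): buffer="rcfgctewrcfjrcfzze" (len 18), cursors c1@4 c4@7 c2@12 c3@16, authorship 111.....222.333...
After op 6 (insert('c')): buffer="rcfgcctecwrcfjcrcfzcze" (len 22), cursors c1@5 c4@9 c2@15 c3@20, authorship 111.1...4.222.2333.3..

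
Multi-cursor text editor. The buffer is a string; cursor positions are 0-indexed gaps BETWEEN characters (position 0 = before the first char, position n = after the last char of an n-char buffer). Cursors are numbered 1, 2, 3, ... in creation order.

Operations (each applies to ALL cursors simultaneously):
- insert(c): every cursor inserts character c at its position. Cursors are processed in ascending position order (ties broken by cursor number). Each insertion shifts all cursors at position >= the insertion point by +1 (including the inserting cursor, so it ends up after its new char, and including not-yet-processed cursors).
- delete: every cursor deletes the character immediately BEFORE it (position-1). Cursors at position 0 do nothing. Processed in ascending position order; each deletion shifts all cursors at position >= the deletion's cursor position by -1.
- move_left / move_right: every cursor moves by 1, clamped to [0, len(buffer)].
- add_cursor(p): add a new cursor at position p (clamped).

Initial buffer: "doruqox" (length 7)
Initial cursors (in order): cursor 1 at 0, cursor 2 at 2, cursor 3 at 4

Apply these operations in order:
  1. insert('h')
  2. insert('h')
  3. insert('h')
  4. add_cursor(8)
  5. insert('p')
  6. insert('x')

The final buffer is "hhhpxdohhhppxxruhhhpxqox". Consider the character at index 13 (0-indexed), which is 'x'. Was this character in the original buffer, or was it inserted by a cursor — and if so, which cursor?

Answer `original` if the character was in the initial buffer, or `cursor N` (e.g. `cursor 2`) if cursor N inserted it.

After op 1 (insert('h')): buffer="hdohruhqox" (len 10), cursors c1@1 c2@4 c3@7, authorship 1..2..3...
After op 2 (insert('h')): buffer="hhdohhruhhqox" (len 13), cursors c1@2 c2@6 c3@10, authorship 11..22..33...
After op 3 (insert('h')): buffer="hhhdohhhruhhhqox" (len 16), cursors c1@3 c2@8 c3@13, authorship 111..222..333...
After op 4 (add_cursor(8)): buffer="hhhdohhhruhhhqox" (len 16), cursors c1@3 c2@8 c4@8 c3@13, authorship 111..222..333...
After op 5 (insert('p')): buffer="hhhpdohhhppruhhhpqox" (len 20), cursors c1@4 c2@11 c4@11 c3@17, authorship 1111..22224..3333...
After op 6 (insert('x')): buffer="hhhpxdohhhppxxruhhhpxqox" (len 24), cursors c1@5 c2@14 c4@14 c3@21, authorship 11111..2222424..33333...
Authorship (.=original, N=cursor N): 1 1 1 1 1 . . 2 2 2 2 4 2 4 . . 3 3 3 3 3 . . .
Index 13: author = 4

Answer: cursor 4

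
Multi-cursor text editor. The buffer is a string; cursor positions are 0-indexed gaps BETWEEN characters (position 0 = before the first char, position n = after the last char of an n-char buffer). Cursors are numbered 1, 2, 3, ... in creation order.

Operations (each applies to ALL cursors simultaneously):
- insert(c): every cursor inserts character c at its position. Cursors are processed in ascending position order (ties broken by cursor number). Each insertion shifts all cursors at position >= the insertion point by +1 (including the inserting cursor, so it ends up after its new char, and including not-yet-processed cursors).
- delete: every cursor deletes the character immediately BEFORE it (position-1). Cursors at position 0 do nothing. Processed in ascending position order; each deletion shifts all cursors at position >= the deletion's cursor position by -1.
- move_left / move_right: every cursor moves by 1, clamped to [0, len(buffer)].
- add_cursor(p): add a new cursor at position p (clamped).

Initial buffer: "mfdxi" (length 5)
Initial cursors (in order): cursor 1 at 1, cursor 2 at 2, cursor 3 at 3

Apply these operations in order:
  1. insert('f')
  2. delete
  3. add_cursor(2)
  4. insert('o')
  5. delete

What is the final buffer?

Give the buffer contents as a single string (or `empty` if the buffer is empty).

After op 1 (insert('f')): buffer="mfffdfxi" (len 8), cursors c1@2 c2@4 c3@6, authorship .1.2.3..
After op 2 (delete): buffer="mfdxi" (len 5), cursors c1@1 c2@2 c3@3, authorship .....
After op 3 (add_cursor(2)): buffer="mfdxi" (len 5), cursors c1@1 c2@2 c4@2 c3@3, authorship .....
After op 4 (insert('o')): buffer="mofoodoxi" (len 9), cursors c1@2 c2@5 c4@5 c3@7, authorship .1.24.3..
After op 5 (delete): buffer="mfdxi" (len 5), cursors c1@1 c2@2 c4@2 c3@3, authorship .....

Answer: mfdxi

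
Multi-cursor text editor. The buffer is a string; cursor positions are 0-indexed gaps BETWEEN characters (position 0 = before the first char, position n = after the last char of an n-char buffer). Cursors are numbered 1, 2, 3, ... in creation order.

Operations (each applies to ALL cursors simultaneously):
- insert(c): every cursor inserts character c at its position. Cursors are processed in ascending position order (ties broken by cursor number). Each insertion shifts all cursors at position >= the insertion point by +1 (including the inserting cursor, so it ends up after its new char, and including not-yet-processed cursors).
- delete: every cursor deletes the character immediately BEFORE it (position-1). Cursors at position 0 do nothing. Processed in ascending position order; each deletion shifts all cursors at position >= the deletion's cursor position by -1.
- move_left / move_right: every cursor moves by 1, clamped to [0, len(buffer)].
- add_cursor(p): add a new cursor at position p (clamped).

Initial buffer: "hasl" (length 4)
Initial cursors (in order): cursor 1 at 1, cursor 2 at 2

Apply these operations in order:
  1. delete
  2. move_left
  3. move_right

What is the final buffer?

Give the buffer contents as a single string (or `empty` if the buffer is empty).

After op 1 (delete): buffer="sl" (len 2), cursors c1@0 c2@0, authorship ..
After op 2 (move_left): buffer="sl" (len 2), cursors c1@0 c2@0, authorship ..
After op 3 (move_right): buffer="sl" (len 2), cursors c1@1 c2@1, authorship ..

Answer: sl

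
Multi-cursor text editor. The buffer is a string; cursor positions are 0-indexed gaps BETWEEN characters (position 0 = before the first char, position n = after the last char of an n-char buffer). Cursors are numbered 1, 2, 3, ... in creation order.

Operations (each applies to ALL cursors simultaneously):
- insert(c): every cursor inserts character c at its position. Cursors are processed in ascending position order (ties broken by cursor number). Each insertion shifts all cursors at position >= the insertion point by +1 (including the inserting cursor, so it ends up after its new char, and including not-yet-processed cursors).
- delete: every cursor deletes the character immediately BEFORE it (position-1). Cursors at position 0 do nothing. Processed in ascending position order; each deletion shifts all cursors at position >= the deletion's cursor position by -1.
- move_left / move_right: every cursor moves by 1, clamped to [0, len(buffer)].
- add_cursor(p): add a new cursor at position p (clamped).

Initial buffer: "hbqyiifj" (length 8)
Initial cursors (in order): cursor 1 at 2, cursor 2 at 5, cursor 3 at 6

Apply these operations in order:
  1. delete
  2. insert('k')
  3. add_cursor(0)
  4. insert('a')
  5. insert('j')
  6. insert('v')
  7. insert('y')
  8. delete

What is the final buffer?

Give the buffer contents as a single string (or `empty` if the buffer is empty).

After op 1 (delete): buffer="hqyfj" (len 5), cursors c1@1 c2@3 c3@3, authorship .....
After op 2 (insert('k')): buffer="hkqykkfj" (len 8), cursors c1@2 c2@6 c3@6, authorship .1..23..
After op 3 (add_cursor(0)): buffer="hkqykkfj" (len 8), cursors c4@0 c1@2 c2@6 c3@6, authorship .1..23..
After op 4 (insert('a')): buffer="ahkaqykkaafj" (len 12), cursors c4@1 c1@4 c2@10 c3@10, authorship 4.11..2323..
After op 5 (insert('j')): buffer="ajhkajqykkaajjfj" (len 16), cursors c4@2 c1@6 c2@14 c3@14, authorship 44.111..232323..
After op 6 (insert('v')): buffer="ajvhkajvqykkaajjvvfj" (len 20), cursors c4@3 c1@8 c2@18 c3@18, authorship 444.1111..23232323..
After op 7 (insert('y')): buffer="ajvyhkajvyqykkaajjvvyyfj" (len 24), cursors c4@4 c1@10 c2@22 c3@22, authorship 4444.11111..2323232323..
After op 8 (delete): buffer="ajvhkajvqykkaajjvvfj" (len 20), cursors c4@3 c1@8 c2@18 c3@18, authorship 444.1111..23232323..

Answer: ajvhkajvqykkaajjvvfj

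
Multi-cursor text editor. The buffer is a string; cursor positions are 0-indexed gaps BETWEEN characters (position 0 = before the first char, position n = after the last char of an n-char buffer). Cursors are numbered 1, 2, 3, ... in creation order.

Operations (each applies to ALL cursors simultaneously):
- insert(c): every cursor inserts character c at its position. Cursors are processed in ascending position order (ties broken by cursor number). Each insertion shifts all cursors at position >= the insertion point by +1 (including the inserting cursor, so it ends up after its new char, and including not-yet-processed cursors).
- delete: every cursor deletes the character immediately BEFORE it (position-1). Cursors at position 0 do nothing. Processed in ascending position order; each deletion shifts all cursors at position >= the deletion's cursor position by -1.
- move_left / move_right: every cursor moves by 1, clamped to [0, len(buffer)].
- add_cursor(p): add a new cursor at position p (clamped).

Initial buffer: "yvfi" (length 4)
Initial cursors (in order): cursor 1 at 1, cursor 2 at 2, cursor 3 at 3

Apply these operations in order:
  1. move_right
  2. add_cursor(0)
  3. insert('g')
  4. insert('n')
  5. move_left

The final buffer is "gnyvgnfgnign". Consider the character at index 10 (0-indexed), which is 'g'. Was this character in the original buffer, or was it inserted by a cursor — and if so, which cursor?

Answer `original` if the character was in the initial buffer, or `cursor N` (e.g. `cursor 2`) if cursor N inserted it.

Answer: cursor 3

Derivation:
After op 1 (move_right): buffer="yvfi" (len 4), cursors c1@2 c2@3 c3@4, authorship ....
After op 2 (add_cursor(0)): buffer="yvfi" (len 4), cursors c4@0 c1@2 c2@3 c3@4, authorship ....
After op 3 (insert('g')): buffer="gyvgfgig" (len 8), cursors c4@1 c1@4 c2@6 c3@8, authorship 4..1.2.3
After op 4 (insert('n')): buffer="gnyvgnfgnign" (len 12), cursors c4@2 c1@6 c2@9 c3@12, authorship 44..11.22.33
After op 5 (move_left): buffer="gnyvgnfgnign" (len 12), cursors c4@1 c1@5 c2@8 c3@11, authorship 44..11.22.33
Authorship (.=original, N=cursor N): 4 4 . . 1 1 . 2 2 . 3 3
Index 10: author = 3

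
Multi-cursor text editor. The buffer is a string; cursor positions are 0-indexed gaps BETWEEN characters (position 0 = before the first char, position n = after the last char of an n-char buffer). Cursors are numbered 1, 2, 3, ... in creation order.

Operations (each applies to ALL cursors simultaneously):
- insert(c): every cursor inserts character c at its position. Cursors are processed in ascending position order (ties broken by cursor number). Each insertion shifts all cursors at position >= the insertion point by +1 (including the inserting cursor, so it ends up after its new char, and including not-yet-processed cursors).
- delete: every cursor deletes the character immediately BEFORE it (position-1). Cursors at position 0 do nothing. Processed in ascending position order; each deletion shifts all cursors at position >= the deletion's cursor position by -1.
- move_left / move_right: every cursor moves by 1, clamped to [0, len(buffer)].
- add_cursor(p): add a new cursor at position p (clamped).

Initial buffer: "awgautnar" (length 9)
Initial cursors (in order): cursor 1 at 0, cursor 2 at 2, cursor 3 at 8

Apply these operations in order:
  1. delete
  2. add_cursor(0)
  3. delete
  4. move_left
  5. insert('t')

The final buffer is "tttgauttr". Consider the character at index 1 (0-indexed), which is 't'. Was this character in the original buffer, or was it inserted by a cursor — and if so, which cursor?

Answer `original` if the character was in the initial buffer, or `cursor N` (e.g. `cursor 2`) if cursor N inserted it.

Answer: cursor 2

Derivation:
After op 1 (delete): buffer="agautnr" (len 7), cursors c1@0 c2@1 c3@6, authorship .......
After op 2 (add_cursor(0)): buffer="agautnr" (len 7), cursors c1@0 c4@0 c2@1 c3@6, authorship .......
After op 3 (delete): buffer="gautr" (len 5), cursors c1@0 c2@0 c4@0 c3@4, authorship .....
After op 4 (move_left): buffer="gautr" (len 5), cursors c1@0 c2@0 c4@0 c3@3, authorship .....
After op 5 (insert('t')): buffer="tttgauttr" (len 9), cursors c1@3 c2@3 c4@3 c3@7, authorship 124...3..
Authorship (.=original, N=cursor N): 1 2 4 . . . 3 . .
Index 1: author = 2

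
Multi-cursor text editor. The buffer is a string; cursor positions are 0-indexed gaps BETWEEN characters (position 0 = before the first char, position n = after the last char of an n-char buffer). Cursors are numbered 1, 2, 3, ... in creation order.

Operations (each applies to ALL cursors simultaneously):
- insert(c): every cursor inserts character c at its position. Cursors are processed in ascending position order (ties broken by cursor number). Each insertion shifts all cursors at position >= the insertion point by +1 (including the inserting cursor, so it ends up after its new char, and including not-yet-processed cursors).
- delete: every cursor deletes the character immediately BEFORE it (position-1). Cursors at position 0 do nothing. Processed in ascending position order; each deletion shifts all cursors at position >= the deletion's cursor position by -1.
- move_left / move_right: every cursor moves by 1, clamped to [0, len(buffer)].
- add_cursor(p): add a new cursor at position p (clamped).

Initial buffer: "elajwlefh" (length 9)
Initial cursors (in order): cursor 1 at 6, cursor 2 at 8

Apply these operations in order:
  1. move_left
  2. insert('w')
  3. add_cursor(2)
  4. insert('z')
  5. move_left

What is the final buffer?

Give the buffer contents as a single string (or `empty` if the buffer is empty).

Answer: elzajwwzlewzfh

Derivation:
After op 1 (move_left): buffer="elajwlefh" (len 9), cursors c1@5 c2@7, authorship .........
After op 2 (insert('w')): buffer="elajwwlewfh" (len 11), cursors c1@6 c2@9, authorship .....1..2..
After op 3 (add_cursor(2)): buffer="elajwwlewfh" (len 11), cursors c3@2 c1@6 c2@9, authorship .....1..2..
After op 4 (insert('z')): buffer="elzajwwzlewzfh" (len 14), cursors c3@3 c1@8 c2@12, authorship ..3...11..22..
After op 5 (move_left): buffer="elzajwwzlewzfh" (len 14), cursors c3@2 c1@7 c2@11, authorship ..3...11..22..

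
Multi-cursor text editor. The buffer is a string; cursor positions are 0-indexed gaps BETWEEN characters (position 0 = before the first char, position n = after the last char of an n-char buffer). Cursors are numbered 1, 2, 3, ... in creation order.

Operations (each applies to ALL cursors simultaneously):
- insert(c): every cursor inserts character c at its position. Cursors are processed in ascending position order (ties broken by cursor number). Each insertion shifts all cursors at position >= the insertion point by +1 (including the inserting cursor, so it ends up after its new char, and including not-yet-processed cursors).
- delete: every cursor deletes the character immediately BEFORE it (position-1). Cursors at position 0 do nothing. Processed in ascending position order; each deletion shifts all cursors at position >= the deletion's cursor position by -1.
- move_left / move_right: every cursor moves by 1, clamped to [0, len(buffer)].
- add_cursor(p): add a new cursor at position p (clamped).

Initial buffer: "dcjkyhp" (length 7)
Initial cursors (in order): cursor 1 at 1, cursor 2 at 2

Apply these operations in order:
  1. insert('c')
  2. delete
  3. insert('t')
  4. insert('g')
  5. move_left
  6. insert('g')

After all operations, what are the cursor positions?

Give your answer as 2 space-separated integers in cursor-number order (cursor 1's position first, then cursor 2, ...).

After op 1 (insert('c')): buffer="dcccjkyhp" (len 9), cursors c1@2 c2@4, authorship .1.2.....
After op 2 (delete): buffer="dcjkyhp" (len 7), cursors c1@1 c2@2, authorship .......
After op 3 (insert('t')): buffer="dtctjkyhp" (len 9), cursors c1@2 c2@4, authorship .1.2.....
After op 4 (insert('g')): buffer="dtgctgjkyhp" (len 11), cursors c1@3 c2@6, authorship .11.22.....
After op 5 (move_left): buffer="dtgctgjkyhp" (len 11), cursors c1@2 c2@5, authorship .11.22.....
After op 6 (insert('g')): buffer="dtggctggjkyhp" (len 13), cursors c1@3 c2@7, authorship .111.222.....

Answer: 3 7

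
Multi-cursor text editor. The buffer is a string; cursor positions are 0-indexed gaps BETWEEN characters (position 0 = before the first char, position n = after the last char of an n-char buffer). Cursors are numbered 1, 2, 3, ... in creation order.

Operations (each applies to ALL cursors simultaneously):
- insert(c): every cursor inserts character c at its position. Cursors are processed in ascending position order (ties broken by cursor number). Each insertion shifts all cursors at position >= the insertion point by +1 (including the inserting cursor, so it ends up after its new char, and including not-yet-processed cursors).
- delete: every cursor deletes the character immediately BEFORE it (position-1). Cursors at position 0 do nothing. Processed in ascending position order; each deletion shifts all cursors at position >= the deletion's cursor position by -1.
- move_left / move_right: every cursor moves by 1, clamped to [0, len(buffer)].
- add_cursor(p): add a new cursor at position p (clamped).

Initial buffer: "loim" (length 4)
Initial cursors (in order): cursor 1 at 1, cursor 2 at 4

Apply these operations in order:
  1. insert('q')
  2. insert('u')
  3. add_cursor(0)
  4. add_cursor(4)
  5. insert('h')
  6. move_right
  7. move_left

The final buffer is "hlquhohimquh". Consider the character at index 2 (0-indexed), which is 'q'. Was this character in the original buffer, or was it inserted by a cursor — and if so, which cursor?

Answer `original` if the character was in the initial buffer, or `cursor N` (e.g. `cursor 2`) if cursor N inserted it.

Answer: cursor 1

Derivation:
After op 1 (insert('q')): buffer="lqoimq" (len 6), cursors c1@2 c2@6, authorship .1...2
After op 2 (insert('u')): buffer="lquoimqu" (len 8), cursors c1@3 c2@8, authorship .11...22
After op 3 (add_cursor(0)): buffer="lquoimqu" (len 8), cursors c3@0 c1@3 c2@8, authorship .11...22
After op 4 (add_cursor(4)): buffer="lquoimqu" (len 8), cursors c3@0 c1@3 c4@4 c2@8, authorship .11...22
After op 5 (insert('h')): buffer="hlquhohimquh" (len 12), cursors c3@1 c1@5 c4@7 c2@12, authorship 3.111.4..222
After op 6 (move_right): buffer="hlquhohimquh" (len 12), cursors c3@2 c1@6 c4@8 c2@12, authorship 3.111.4..222
After op 7 (move_left): buffer="hlquhohimquh" (len 12), cursors c3@1 c1@5 c4@7 c2@11, authorship 3.111.4..222
Authorship (.=original, N=cursor N): 3 . 1 1 1 . 4 . . 2 2 2
Index 2: author = 1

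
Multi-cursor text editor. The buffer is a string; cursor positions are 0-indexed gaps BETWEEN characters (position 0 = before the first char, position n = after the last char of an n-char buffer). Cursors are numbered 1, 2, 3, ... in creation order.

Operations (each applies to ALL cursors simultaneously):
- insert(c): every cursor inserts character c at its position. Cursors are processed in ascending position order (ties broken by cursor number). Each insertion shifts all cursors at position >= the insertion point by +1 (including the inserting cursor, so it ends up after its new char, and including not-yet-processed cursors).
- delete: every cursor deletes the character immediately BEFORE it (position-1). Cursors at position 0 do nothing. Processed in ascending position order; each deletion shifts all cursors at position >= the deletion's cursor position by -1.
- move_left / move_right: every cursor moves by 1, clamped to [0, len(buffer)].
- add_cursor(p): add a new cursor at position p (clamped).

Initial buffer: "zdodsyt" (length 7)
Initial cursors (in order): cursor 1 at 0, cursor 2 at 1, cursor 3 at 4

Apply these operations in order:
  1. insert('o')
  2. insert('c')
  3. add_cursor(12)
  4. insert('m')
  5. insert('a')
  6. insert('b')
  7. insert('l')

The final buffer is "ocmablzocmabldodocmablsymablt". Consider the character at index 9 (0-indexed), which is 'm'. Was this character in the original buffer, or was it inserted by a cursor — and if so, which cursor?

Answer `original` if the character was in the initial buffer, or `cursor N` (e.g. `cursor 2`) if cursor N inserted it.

Answer: cursor 2

Derivation:
After op 1 (insert('o')): buffer="ozododosyt" (len 10), cursors c1@1 c2@3 c3@7, authorship 1.2...3...
After op 2 (insert('c')): buffer="oczocdodocsyt" (len 13), cursors c1@2 c2@5 c3@10, authorship 11.22...33...
After op 3 (add_cursor(12)): buffer="oczocdodocsyt" (len 13), cursors c1@2 c2@5 c3@10 c4@12, authorship 11.22...33...
After op 4 (insert('m')): buffer="ocmzocmdodocmsymt" (len 17), cursors c1@3 c2@7 c3@13 c4@16, authorship 111.222...333..4.
After op 5 (insert('a')): buffer="ocmazocmadodocmasymat" (len 21), cursors c1@4 c2@9 c3@16 c4@20, authorship 1111.2222...3333..44.
After op 6 (insert('b')): buffer="ocmabzocmabdodocmabsymabt" (len 25), cursors c1@5 c2@11 c3@19 c4@24, authorship 11111.22222...33333..444.
After op 7 (insert('l')): buffer="ocmablzocmabldodocmablsymablt" (len 29), cursors c1@6 c2@13 c3@22 c4@28, authorship 111111.222222...333333..4444.
Authorship (.=original, N=cursor N): 1 1 1 1 1 1 . 2 2 2 2 2 2 . . . 3 3 3 3 3 3 . . 4 4 4 4 .
Index 9: author = 2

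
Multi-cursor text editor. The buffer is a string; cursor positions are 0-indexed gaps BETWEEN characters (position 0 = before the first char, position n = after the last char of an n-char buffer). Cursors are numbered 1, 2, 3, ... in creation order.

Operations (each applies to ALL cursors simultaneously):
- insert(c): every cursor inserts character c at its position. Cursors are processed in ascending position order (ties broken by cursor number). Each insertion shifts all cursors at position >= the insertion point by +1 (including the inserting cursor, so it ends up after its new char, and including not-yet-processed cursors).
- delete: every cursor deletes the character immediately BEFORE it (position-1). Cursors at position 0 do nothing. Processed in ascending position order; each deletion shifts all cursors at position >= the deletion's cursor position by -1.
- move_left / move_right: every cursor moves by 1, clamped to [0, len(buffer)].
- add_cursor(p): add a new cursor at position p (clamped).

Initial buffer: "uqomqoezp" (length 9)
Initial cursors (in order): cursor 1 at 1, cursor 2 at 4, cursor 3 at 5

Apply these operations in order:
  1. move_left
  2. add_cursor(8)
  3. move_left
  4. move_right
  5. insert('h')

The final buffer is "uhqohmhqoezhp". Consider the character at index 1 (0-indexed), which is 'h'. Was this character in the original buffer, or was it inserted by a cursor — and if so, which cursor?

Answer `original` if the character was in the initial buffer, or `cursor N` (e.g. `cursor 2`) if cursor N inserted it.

Answer: cursor 1

Derivation:
After op 1 (move_left): buffer="uqomqoezp" (len 9), cursors c1@0 c2@3 c3@4, authorship .........
After op 2 (add_cursor(8)): buffer="uqomqoezp" (len 9), cursors c1@0 c2@3 c3@4 c4@8, authorship .........
After op 3 (move_left): buffer="uqomqoezp" (len 9), cursors c1@0 c2@2 c3@3 c4@7, authorship .........
After op 4 (move_right): buffer="uqomqoezp" (len 9), cursors c1@1 c2@3 c3@4 c4@8, authorship .........
After op 5 (insert('h')): buffer="uhqohmhqoezhp" (len 13), cursors c1@2 c2@5 c3@7 c4@12, authorship .1..2.3....4.
Authorship (.=original, N=cursor N): . 1 . . 2 . 3 . . . . 4 .
Index 1: author = 1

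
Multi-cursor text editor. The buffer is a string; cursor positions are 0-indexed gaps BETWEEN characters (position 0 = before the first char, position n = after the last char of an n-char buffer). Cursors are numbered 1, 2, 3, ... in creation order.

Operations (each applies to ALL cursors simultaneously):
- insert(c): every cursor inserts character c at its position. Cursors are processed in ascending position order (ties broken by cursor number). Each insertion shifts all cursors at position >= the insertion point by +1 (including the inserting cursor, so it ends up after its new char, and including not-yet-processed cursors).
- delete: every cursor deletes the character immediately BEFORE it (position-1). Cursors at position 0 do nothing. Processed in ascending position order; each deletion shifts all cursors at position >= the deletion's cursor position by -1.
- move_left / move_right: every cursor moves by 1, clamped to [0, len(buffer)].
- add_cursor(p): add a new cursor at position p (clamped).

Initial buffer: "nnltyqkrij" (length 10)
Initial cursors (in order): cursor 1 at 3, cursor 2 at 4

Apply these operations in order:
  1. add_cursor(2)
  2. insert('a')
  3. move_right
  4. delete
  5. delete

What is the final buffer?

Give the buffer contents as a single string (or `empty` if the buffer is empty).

Answer: nnqkrij

Derivation:
After op 1 (add_cursor(2)): buffer="nnltyqkrij" (len 10), cursors c3@2 c1@3 c2@4, authorship ..........
After op 2 (insert('a')): buffer="nnalatayqkrij" (len 13), cursors c3@3 c1@5 c2@7, authorship ..3.1.2......
After op 3 (move_right): buffer="nnalatayqkrij" (len 13), cursors c3@4 c1@6 c2@8, authorship ..3.1.2......
After op 4 (delete): buffer="nnaaaqkrij" (len 10), cursors c3@3 c1@4 c2@5, authorship ..312.....
After op 5 (delete): buffer="nnqkrij" (len 7), cursors c1@2 c2@2 c3@2, authorship .......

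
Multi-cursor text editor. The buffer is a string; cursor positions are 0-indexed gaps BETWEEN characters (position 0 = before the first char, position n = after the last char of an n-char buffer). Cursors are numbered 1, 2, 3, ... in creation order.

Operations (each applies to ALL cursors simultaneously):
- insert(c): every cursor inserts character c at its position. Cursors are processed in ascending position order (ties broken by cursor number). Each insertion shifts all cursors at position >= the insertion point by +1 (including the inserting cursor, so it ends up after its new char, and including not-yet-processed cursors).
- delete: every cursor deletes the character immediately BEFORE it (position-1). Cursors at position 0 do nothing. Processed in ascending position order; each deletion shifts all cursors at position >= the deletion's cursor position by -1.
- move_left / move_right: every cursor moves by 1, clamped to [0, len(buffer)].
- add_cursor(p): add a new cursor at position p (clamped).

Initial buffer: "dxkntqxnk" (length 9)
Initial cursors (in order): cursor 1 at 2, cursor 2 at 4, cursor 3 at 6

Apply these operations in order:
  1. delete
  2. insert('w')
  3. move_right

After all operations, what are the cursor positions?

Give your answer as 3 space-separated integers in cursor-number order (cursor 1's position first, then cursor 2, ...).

Answer: 3 5 7

Derivation:
After op 1 (delete): buffer="dktxnk" (len 6), cursors c1@1 c2@2 c3@3, authorship ......
After op 2 (insert('w')): buffer="dwkwtwxnk" (len 9), cursors c1@2 c2@4 c3@6, authorship .1.2.3...
After op 3 (move_right): buffer="dwkwtwxnk" (len 9), cursors c1@3 c2@5 c3@7, authorship .1.2.3...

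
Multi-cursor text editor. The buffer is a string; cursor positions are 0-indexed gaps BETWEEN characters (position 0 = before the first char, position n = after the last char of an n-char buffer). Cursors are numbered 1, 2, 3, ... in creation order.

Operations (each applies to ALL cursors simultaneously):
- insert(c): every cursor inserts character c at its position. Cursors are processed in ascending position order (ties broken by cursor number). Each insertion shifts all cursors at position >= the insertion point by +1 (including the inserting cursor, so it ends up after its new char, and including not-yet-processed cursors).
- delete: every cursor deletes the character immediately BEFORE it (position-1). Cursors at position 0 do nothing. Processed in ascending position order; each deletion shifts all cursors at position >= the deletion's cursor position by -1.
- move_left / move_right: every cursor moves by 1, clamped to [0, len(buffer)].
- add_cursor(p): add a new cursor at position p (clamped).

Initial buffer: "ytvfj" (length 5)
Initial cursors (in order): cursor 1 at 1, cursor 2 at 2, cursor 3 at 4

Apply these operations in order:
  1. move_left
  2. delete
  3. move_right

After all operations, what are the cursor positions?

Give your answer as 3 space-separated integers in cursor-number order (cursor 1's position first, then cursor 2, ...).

Answer: 1 1 2

Derivation:
After op 1 (move_left): buffer="ytvfj" (len 5), cursors c1@0 c2@1 c3@3, authorship .....
After op 2 (delete): buffer="tfj" (len 3), cursors c1@0 c2@0 c3@1, authorship ...
After op 3 (move_right): buffer="tfj" (len 3), cursors c1@1 c2@1 c3@2, authorship ...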